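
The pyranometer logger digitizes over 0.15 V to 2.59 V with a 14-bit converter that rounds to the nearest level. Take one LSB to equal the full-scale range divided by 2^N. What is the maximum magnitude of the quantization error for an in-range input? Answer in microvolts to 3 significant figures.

74.5 µV

Range = 2.59 − (0.15) = 2.44 V.
Step size = 2.44/16384 V = 148.93 µV.
A rounding quantizer has |error| ≤ LSB/2 = 74.5 µV.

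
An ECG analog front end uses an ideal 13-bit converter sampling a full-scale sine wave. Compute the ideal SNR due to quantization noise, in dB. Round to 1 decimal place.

80.0 dB

Ideal quantization SNR: 6.02 × 13 + 1.76 dB = 80.0 dB.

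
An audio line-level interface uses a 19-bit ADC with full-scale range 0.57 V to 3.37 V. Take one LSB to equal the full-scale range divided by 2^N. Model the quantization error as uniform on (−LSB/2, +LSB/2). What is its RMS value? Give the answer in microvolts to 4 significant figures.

1.542 µV

Full-scale range = 3.37 V − (0.57 V) = 2.8 V.
LSB = 2.8 V ÷ 2^19 = 2.8/524288 V = 5.34058 µV.
V_rms = LSB/√12 = 5.34058 µV / √12 = 1.542 µV.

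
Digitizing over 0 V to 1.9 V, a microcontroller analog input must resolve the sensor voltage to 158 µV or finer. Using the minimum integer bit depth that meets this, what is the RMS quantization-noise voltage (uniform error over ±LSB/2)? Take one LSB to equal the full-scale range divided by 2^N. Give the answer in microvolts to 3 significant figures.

33.5 µV

Full-scale range = 1.9 V.
Need 2^N ≥ 1.9 V / 158 µV = 12030 → N_min = 14.
One LSB is 1.9 V / 16384 = 115.97 µV.
σ_q = LSB/√12 = 115.97 µV/3.4641 = 33.5 µV.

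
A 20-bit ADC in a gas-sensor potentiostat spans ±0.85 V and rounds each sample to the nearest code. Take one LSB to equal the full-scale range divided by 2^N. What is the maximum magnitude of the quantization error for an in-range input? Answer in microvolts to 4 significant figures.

Range = 0.85 − (-0.85) = 1.7 V.
Step size = 1.7/1048576 V = 1.62125 µV.
A rounding quantizer has |error| ≤ LSB/2 = 0.8106 µV.

0.8106 µV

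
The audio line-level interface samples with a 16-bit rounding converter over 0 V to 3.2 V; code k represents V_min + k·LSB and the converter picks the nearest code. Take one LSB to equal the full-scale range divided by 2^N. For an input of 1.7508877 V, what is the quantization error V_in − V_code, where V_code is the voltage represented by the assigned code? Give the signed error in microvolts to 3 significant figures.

Span = 3.2 V. LSB = 3.2 V / 2^16 ≈ 48.83 µV.
Position in LSBs: (1.7508877 − (0)) × 65536/3.2 = 35858.1801; rounding gives k = 35858.
Reconstructed level: 0 + 35858 × 3.2/65536 V = 1.7508789063 V.
Error = V_in − V_code = 1.7508877 − (1.7508789063) = +8.79 µV.

+8.79 µV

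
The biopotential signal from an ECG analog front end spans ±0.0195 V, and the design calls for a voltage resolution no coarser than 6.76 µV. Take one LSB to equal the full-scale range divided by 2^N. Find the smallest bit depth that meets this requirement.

13 bits

The full-scale span is 0.0195 − (-0.0195) = 0.039 V.
Need 2^N ≥ 0.039 V / 6.76 µV = 5769 → N_min = 13.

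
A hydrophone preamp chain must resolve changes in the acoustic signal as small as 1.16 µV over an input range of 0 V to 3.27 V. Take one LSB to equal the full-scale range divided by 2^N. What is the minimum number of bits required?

Full-scale range = 3.27 V.
Need 2^N ≥ 3.27 V / 1.16 µV = 2.819e6 → N_min = 22.

22 bits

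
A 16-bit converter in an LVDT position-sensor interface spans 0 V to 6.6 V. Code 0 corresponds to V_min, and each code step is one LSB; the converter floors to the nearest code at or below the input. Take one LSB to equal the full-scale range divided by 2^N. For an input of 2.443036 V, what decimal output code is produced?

Span = 6.6 V. LSB = 6.6 V / 2^16 ≈ 100.7 µV.
V_in − V_min = 2.443036 − (0) = 2.443036 V.
Divide by LSB: 2.443036 × 65536/6.6 = 24258.6072.
Truncating gives code 24258.

24258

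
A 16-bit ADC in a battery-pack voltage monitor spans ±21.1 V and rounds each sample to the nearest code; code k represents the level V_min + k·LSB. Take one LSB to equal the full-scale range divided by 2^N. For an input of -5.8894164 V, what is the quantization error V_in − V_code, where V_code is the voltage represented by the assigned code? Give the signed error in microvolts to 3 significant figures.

Range = 21.1 − (-21.1) = 42.2 V. LSB = 42.2 V / 2^16 ≈ 0.6439 mV.
(V_in − V_min)/LSB = (-5.8894164 − (-21.1)) × 65536/42.2 = 23621.8201 → nearest code k = 23622.
V_code = -21.1 + (23622/65536) × 42.2 = -5.8893005371 V.
V_in − V_code = -5.8894164 − (-5.8893005371) = −116 µV.

−116 µV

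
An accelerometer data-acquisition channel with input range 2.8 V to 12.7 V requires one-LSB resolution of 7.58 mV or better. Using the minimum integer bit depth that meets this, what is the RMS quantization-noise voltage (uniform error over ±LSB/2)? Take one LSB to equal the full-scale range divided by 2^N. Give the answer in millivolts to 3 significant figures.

1.40 mV

The full-scale span is 12.7 − (2.8) = 9.9 V.
Need 2^N ≥ 9.9 V / 7.58 mV = 1306 → N_min = 11.
Step size = 9.9/2048 V = 4.8340 mV.
RMS noise = LSB/√12 = 1.40 mV.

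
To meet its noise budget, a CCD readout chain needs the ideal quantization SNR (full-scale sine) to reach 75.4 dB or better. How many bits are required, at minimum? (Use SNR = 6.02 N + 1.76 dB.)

Required N = ⌈(75.4 − 1.76)/6.02⌉ = ⌈12.233⌉ = 13.

13 bits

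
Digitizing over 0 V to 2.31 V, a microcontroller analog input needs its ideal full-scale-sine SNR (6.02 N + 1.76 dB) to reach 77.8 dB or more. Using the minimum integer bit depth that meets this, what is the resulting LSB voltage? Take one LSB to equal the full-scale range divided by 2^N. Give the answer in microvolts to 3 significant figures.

Span = 2.31 V.
Solving 6.02 N ≥ 77.8 − 1.76: N ≥ 12.631. Round up → N = 13.
LSB = 2.31 V / 2^13 = 282 µV.

282 µV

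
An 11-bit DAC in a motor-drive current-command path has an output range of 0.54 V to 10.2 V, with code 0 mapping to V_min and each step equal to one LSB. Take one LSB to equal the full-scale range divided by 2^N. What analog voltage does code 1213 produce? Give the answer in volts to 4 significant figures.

The full-scale span is 10.2 − (0.54) = 9.66 V. LSB = 9.66 V / 2^11.
V_out = 0.54 + 1213 × (9.66/2048) V
      = 0.54 V + 5.72147 V = 6.26147 V.

6.261 V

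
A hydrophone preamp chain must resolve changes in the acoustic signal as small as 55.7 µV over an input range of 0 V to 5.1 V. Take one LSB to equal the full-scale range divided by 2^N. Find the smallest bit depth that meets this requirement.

17 bits

Full-scale range = 5.1 V.
Need 2^N ≥ 5.1 V / 55.7 µV = 91560 → N_min = 17.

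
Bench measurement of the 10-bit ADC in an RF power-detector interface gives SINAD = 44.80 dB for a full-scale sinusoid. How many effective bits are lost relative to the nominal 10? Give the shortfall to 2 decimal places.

ENOB = (SINAD − 1.76)/6.02 = (44.80 − 1.76)/6.02 = 7.1495 bits.
10 − 7.1495 = 2.85 bits below nominal.

2.85 bits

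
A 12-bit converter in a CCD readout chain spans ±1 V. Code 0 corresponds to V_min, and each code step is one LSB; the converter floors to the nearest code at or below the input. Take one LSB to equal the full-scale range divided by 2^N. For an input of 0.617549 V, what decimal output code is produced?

3312

The full-scale span is 1 − (-1) = 2 V. LSB = 2 V / 2^12 ≈ 488.3 µV.
V_in − V_min = 0.617549 − (-1) = 1.617549 V.
Divide by LSB: 1.617549 × 4096/2 = 3312.7404.
Truncating gives code 3312.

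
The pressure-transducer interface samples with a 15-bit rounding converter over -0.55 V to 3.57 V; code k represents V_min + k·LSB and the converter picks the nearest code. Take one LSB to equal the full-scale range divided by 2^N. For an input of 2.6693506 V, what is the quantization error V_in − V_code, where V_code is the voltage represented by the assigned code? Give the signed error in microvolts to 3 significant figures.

Range = 3.57 − (-0.55) = 4.12 V. LSB = 4.12 V / 2^15 ≈ 125.7 µV.
(V_in − V_min)/LSB = (2.6693506 − (-0.55)) × 32768/4.12 = 25604.7768 → nearest code k = 25605.
V_code = -0.55 + (25605/32768) × 4.12 = 2.6693786621 V.
Error = V_in − V_code = 2.6693506 − (2.6693786621) = −28.1 µV.

−28.1 µV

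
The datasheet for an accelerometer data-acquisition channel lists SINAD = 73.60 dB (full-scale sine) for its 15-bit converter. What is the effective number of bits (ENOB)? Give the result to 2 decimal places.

ENOB = (SINAD − 1.76) / 6.02 = (73.60 − 1.76) / 6.02 = 71.84 / 6.02 = 11.9336.

11.93 bits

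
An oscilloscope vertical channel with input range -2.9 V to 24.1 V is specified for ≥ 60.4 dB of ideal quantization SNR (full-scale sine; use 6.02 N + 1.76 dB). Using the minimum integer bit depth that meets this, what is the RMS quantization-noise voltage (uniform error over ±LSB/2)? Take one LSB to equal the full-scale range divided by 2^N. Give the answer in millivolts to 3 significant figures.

Full-scale range = 24.1 V − (-2.9 V) = 27 V.
N ≥ (60.4 − 1.76)/6.02 = 9.741 → N_min = 10.
One LSB is 27 V / 1024 = 26.367 mV.
RMS noise = LSB/√12 = 7.61 mV.

7.61 mV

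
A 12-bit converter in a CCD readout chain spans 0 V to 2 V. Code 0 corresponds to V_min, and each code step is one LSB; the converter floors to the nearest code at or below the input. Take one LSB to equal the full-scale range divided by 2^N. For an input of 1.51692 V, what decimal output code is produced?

3106

Full-scale range = 2 V. LSB = 2 V / 2^12 ≈ 488.3 µV.
(V_in − V_min) × 2^12/range = (1.51692 − (0)) × 4096/2 = 3106.652.
Floor → code = 3106.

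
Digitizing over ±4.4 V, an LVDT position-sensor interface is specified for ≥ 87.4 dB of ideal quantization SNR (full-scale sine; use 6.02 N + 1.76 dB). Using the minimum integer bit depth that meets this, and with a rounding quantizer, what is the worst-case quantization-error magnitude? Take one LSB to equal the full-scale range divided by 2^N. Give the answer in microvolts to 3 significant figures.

Range = 4.4 − (-4.4) = 8.8 V.
Solving 6.02 N ≥ 87.4 − 1.76: N ≥ 14.226. Round up → N = 15.
One LSB is 8.8 V / 32768 = 268.55 µV.
|e|_max = LSB/2 = 134 µV.

134 µV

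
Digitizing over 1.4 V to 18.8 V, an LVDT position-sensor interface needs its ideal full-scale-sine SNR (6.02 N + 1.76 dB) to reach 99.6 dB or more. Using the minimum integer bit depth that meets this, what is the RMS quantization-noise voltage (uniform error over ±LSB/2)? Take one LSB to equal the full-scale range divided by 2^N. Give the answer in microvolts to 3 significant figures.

Span: 18.8 V − (1.4 V) = 17.4 V.
Required N = ⌈(99.6 − 1.76)/6.02⌉ = ⌈16.252⌉ = 17.
One LSB is 17.4 V / 131072 = 132.75 µV.
V_rms = LSB/√12 = 38.3 µV.

38.3 µV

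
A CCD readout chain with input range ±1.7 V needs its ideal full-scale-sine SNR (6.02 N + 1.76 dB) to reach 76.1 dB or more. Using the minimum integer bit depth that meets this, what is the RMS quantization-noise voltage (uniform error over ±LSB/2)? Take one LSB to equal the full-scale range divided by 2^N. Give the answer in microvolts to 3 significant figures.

The full-scale span is 1.7 − (-1.7) = 3.4 V.
N ≥ (76.1 − 1.76)/6.02 = 12.349 → N_min = 13.
LSB = 3.4 V ÷ 2^13 = 3.4/8192 V = 415.04 µV.
V_rms = LSB/√12 = 120 µV.

120 µV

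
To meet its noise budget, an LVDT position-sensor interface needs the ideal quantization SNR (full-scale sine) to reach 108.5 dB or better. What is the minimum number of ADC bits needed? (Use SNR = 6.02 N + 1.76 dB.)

N ≥ (108.5 − 1.76)/6.02 = 17.731 → N_min = 18.

18 bits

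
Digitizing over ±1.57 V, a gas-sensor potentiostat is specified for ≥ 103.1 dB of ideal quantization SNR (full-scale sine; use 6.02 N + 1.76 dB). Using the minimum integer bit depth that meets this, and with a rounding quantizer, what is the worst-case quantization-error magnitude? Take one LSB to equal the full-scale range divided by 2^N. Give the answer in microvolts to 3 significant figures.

The full-scale span is 1.57 − (-1.57) = 3.14 V.
N ≥ (103.1 − 1.76)/6.02 = 16.834 → N_min = 17.
One LSB is 3.14 V / 131072 = 23.956 µV.
Half an LSB is 12.0 µV.

12.0 µV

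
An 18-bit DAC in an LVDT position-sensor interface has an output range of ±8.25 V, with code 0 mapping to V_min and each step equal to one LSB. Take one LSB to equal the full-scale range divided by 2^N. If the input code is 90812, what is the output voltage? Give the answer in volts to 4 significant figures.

-2.534 V

Full-scale range = 8.25 V − (-8.25 V) = 16.5 V. LSB = 16.5 V / 2^18.
V_out = V_min + code × LSB = -8.25 V + 90812 × 16.5 V / 262144
      = -8.25 V + 5.71593 V = -2.53407 V.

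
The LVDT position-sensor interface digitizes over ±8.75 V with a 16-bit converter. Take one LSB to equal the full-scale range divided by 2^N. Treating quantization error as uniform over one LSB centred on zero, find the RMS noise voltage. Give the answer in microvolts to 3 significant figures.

77.1 µV

Range = 8.75 − (-8.75) = 17.5 V.
LSB = 17.5 V ÷ 2^16 = 17.5/65536 V = 267.03 µV.
For a uniform distribution on [−LSB/2, +LSB/2], V_rms = LSB/√12 = 267.03 µV/3.4641 = 77.1 µV.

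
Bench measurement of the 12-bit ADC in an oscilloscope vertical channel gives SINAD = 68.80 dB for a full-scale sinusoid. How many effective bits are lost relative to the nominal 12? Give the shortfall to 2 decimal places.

0.86 bits

N_eff = (68.80 − 1.76)/6.02 = 11.1362 bits.
12 − 11.1362 = 0.86 bits below nominal.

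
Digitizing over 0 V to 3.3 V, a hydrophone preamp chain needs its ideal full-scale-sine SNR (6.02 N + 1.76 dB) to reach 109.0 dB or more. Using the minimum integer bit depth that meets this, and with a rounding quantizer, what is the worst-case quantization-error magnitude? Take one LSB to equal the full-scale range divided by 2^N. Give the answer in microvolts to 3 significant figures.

Span = 3.3 V.
6.02 N + 1.76 ≥ 109.0 gives N ≥ 17.814, so the minimum integer is 18.
LSB = 3.3 V ÷ 2^18 = 3.3/262144 V = 12.589 µV.
Half an LSB is 6.29 µV.

6.29 µV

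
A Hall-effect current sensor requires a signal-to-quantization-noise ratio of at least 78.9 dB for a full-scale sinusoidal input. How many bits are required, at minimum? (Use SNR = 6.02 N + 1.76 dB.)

6.02 N + 1.76 ≥ 78.9 gives N ≥ 12.814, so the minimum integer is 13.

13 bits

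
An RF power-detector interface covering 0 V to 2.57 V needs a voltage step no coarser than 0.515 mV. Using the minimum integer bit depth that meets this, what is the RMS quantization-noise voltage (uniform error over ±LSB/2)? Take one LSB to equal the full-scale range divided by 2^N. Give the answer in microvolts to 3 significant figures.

Full-scale range = 2.57 V.
Need 2^N ≥ 2.57 V / 0.515 mV = 4990 → N_min = 13.
LSB = 2.57 V / 2^13 = 313.72 µV.
RMS noise = LSB/√12 = 90.6 µV.

90.6 µV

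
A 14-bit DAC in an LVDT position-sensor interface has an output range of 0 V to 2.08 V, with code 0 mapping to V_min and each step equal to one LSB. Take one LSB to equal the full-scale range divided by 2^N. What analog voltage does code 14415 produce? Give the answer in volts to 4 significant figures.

V_FS = 2.08 V. LSB = 2.08 V / 2^14.
V_out = 0 + 14415 × (2.08/16384) V
      = 0 V + 1.83003 V = 1.83003 V.

1.830 V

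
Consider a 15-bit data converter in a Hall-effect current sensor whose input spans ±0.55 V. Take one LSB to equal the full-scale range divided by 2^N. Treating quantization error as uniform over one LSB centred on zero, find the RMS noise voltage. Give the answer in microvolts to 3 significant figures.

The full-scale span is 0.55 − (-0.55) = 1.1 V.
LSB = 1.1 V / 2^15 = 33.569 µV.
V_rms = LSB/√12 = 33.569 µV / √12 = 9.69 µV.

9.69 µV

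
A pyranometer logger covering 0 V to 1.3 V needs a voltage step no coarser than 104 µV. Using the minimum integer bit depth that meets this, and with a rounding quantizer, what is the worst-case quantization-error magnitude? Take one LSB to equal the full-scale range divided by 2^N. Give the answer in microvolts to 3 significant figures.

Span = 1.3 V.
Need 2^N ≥ 1.3 V / 104 µV = 12500 → N_min = 14.
LSB = 1.3 V / 2^14 = 79.346 µV.
Half an LSB is 39.7 µV.

39.7 µV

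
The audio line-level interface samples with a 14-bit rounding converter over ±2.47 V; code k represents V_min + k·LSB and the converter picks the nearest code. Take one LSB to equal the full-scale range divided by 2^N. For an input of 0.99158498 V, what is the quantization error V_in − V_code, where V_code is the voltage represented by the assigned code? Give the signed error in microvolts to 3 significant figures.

−93.5 µV

Full-scale range = 2.47 V − (-2.47 V) = 4.94 V. LSB = 4.94 V / 2^14 ≈ 301.5 µV.
Position in LSBs: (0.99158498 − (-2.47)) × 16384/4.94 = 11480.6899; rounding gives k = 11481.
V_code = -2.47 + (11481/16384) × 4.94 = 0.99167846680 V.
V_in − V_code = 0.99158498 − (0.99167846680) = −93.5 µV.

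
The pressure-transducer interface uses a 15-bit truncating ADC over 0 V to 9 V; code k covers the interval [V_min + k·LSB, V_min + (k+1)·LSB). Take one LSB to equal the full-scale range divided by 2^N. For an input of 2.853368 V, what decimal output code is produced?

10388

Range is 9 V. LSB = 9 V / 2^15 ≈ 274.7 µV.
V_in − V_min = 2.853368 − (0) = 2.853368 V.
Divide by LSB: 2.853368 × 32768/9 = 10388.7958.
Truncating gives code 10388.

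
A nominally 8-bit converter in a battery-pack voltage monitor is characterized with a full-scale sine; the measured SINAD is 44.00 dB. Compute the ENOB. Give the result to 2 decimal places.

7.02 bits

Inverting SNR = 6.02 N + 1.76: N_eff = (44.00 − 1.76)/6.02 = 7.0166.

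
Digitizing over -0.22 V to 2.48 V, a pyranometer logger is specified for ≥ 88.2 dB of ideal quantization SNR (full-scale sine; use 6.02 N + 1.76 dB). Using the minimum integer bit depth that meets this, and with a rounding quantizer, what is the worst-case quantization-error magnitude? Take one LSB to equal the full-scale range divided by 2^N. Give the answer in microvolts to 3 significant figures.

41.2 µV

Span: 2.48 V − (-0.22 V) = 2.7 V.
N ≥ (88.2 − 1.76)/6.02 = 14.359 → N_min = 15.
Step size = 2.7/32768 V = 82.397 µV.
Max error for round-to-nearest is LSB/2 = 41.2 µV.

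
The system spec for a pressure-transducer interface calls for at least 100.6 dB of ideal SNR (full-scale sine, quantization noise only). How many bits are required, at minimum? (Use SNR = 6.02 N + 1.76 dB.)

Required N = ⌈(100.6 − 1.76)/6.02⌉ = ⌈16.419⌉ = 17.

17 bits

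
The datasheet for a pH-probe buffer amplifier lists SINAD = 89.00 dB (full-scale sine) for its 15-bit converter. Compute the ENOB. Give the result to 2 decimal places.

ENOB = (89.00 − 1.76)/6.02 = 14.4917 bits.

14.49 bits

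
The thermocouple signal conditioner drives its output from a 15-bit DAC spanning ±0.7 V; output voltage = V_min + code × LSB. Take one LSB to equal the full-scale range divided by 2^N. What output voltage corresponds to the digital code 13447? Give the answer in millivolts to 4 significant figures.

-125.5 mV

The full-scale span is 0.7 − (-0.7) = 1.4 V. LSB = 1.4 V / 2^15.
Output = V_min + (13447/32768) × range = -0.7 + 0.410370 × 1.4 V
      = -0.7 + 0.574518 = -0.125482 V.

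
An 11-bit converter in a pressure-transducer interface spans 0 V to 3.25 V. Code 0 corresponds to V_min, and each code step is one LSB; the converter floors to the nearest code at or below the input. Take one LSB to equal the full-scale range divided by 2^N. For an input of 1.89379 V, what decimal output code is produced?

Span = 3.25 V. LSB = 3.25 V / 2^11 ≈ 1.587 mV.
code = ⌊(V_in − V_min)/LSB⌋ = ⌊(V_in − V_min) × 2^11 / range⌋
     = ⌊(1.89379 − (0)) × 2048 / 3.25⌋ = ⌊1.89379 × 2048/3.25⌋
     = ⌊1193.379⌋ = 1193.

1193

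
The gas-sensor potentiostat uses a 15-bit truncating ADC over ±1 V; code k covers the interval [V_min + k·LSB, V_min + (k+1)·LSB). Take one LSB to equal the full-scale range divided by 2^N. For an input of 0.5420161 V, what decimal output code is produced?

25264

Range = 1 − (-1) = 2 V. LSB = 2 V / 2^15 ≈ 61.04 µV.
code = ⌊(V_in − V_min)/LSB⌋ = ⌊(V_in − V_min) × 2^15 / range⌋
     = ⌊(0.5420161 − (-1)) × 32768 / 2⌋ = ⌊1.5420161 × 32768/2⌋
     = ⌊25264.392⌋ = 25264.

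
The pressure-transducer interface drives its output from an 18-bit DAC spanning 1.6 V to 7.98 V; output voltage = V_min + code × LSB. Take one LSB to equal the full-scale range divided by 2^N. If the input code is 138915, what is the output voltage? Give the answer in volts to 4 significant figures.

Full-scale range = 7.98 V − (1.6 V) = 6.38 V. LSB = 6.38 V / 2^18.
V_out = 1.6 + 138915 × (6.38/262144) V
      = 1.6 + 3.38088 = 4.98088 V.

4.981 V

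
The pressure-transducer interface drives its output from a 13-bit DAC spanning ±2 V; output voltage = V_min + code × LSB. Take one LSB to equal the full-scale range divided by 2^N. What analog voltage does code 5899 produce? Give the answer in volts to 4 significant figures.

The full-scale span is 2 − (-2) = 4 V. LSB = 4 V / 2^13.
V_out = V_min + code × LSB = -2 V + 5899 × 4 V / 8192
      = -2 V + 2.88037 V = 0.880371 V.

0.8804 V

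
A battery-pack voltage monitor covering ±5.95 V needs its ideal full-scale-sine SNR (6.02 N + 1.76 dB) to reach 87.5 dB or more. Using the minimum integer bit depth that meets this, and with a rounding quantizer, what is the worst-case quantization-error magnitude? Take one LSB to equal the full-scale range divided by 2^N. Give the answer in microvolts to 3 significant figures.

The full-scale span is 5.95 − (-5.95) = 11.9 V.
Solving 6.02 N ≥ 87.5 − 1.76: N ≥ 14.243. Round up → N = 15.
LSB = 11.9 V / 2^15 = 363.16 µV.
|e|_max = LSB/2 = 182 µV.

182 µV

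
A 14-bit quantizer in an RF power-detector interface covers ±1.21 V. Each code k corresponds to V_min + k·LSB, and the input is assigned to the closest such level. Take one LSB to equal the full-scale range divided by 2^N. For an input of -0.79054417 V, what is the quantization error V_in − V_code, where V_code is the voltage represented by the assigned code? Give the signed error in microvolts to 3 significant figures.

−26.6 µV

The full-scale span is 1.21 − (-1.21) = 2.42 V. LSB = 2.42 V / 2^14 ≈ 147.7 µV.
(-0.79054417 − (-1.21)) / LSB = 0.41945583 × 16384/2.42 = 2839.8200. Nearest integer: k = 2840.
V_code = -1.21 + (2840/16384) × 2.42 = -0.79051757813 V.
V_in − V_code = -0.79054417 − (-0.79051757813) = −26.6 µV.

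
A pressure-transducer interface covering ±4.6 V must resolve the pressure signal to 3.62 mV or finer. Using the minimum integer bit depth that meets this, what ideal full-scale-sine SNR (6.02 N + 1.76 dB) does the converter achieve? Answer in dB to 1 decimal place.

Range = 4.6 − (-4.6) = 9.2 V.
Need 2^N ≥ 9.2 V / 3.62 mV = 2541 → N_min = 12.
Ideal SNR at N = 12: 6.02·12 + 1.76 = 74.0 dB.

74.0 dB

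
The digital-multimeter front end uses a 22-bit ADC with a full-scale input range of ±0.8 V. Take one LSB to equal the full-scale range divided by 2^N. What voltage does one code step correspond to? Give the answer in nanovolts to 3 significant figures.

381 nV

Full-scale range = 0.8 V − (-0.8 V) = 1.6 V.
Number of codes = 2^22 = 4194304.
LSB = 1.6 V ÷ 2^22 = 1.6/4194304 V = 381 nV.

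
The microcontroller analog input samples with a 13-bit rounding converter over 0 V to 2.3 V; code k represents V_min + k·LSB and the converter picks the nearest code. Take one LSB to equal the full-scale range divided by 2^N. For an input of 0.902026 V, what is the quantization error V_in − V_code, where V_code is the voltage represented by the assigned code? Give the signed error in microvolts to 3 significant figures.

Range is 2.3 V. LSB = 2.3 V / 2^13 ≈ 280.8 µV.
(V_in − V_min)/LSB = (0.902026 − (0)) × 8192/2.3 = 3212.7813 → nearest code k = 3213.
V_code = V_min + k × range/2^13 = 0 + 3213 × 2.3/8192 = 0.9020874023 V.
Error = V_in − V_code = 0.902026 − (0.9020874023) = −61.4 µV.

−61.4 µV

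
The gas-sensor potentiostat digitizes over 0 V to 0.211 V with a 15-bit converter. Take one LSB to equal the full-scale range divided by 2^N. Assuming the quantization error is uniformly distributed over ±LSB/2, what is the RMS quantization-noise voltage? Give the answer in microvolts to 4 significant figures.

V_FS = 0.211 V.
LSB = 0.211 V / 2^15 = 6.43921 µV.
σ_q = LSB/√12 = 6.43921 µV/3.4641 = 1.859 µV.

1.859 µV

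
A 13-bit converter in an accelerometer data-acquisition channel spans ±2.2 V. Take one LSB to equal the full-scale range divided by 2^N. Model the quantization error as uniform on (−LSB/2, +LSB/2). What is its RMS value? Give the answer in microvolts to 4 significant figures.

155.1 µV

Span: 2.2 V − (-2.2 V) = 4.4 V.
One LSB is 4.4 V / 8192 = 0.537109 mV.
RMS of a uniform error over width LSB is LSB/√12 = 155.1 µV.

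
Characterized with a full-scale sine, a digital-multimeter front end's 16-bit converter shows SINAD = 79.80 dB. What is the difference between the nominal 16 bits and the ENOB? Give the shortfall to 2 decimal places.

Effective bits = (79.80 − 1.76)/6.02 = 12.9635.
Lost resolution: 16 − 12.9635 = 3.0365 bits.

3.04 bits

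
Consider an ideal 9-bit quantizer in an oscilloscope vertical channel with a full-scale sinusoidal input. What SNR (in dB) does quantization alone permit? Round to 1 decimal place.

55.9 dB

Ideal quantization SNR: 6.02 × 9 + 1.76 dB = 55.9 dB.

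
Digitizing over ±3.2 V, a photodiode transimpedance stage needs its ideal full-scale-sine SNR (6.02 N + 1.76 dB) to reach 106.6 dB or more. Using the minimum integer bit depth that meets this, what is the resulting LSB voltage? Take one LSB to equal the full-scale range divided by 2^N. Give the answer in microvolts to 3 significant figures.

Span: 3.2 V − (-3.2 V) = 6.4 V.
N ≥ (106.6 − 1.76)/6.02 = 17.415 → N_min = 18.
Step size = 6.4/262144 V = 24.4 µV.

24.4 µV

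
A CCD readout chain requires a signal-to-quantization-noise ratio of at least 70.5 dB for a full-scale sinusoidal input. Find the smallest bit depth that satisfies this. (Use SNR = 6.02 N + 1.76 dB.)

12 bits

6.02 N + 1.76 ≥ 70.5 gives N ≥ 11.419, so the minimum integer is 12.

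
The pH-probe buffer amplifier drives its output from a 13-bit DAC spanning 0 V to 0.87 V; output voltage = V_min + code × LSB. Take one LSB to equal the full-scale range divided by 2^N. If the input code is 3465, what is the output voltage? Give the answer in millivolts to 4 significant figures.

Full-scale range = 0.87 V. LSB = 0.87 V / 2^13.
V_out = 0 + 3465 × (0.87/8192) V
      = 0 + 0.367987 = 0.367987 V.

368.0 mV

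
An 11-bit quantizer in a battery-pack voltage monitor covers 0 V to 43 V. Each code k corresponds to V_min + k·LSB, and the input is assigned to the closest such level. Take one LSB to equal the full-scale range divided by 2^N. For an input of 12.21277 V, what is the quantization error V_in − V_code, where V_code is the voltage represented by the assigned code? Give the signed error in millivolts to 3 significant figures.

−6.96 mV

Range is 43 V. LSB = 43 V / 2^11 ≈ 21.00 mV.
Position in LSBs: (12.21277 − (0)) × 2048/43 = 581.6687; rounding gives k = 582.
V_code = V_min + k × range/2^11 = 0 + 582 × 43/2048 = 12.21972656 V.
Error = V_in − V_code = 12.21277 − (12.21972656) = −6.96 mV.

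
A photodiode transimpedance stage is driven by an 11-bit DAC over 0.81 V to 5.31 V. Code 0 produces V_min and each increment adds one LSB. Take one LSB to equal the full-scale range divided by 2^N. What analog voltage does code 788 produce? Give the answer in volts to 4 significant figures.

The full-scale span is 5.31 − (0.81) = 4.5 V. LSB = 4.5 V / 2^11.
Output = V_min + (788/2048) × range = 0.81 + 0.384766 × 4.5 V
      = 0.81 + 1.73145 = 2.54145 V.

2.541 V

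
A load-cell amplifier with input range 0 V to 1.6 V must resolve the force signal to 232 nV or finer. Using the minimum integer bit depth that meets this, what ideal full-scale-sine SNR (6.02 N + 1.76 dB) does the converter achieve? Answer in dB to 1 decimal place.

Full-scale range = 1.6 V.
Required number of levels: 1.6/232 nV = 6.8966e6; smallest N with 2^N ≥ that is 23.
Ideal SNR at N = 23: 6.02·23 + 1.76 = 140.2 dB.

140.2 dB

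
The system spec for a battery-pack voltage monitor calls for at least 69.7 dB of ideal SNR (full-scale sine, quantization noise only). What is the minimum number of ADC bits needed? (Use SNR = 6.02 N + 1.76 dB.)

Solving 6.02 N ≥ 69.7 − 1.76: N ≥ 11.286. Round up → N = 12.

12 bits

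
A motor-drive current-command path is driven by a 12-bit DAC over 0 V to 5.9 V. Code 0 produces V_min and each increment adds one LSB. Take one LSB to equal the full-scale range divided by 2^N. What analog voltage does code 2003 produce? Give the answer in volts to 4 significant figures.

V_FS = 5.9 V. LSB = 5.9 V / 2^12.
V_out = 0 + 2003 × (5.9/4096) V
      = 0 V + 2.88518 V = 2.88518 V.

2.885 V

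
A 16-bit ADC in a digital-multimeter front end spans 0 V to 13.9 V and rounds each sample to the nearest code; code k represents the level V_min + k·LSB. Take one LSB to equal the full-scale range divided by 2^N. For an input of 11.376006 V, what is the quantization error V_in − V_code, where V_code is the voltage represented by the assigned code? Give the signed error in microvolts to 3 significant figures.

V_FS = 13.9 V. LSB = 13.9 V / 2^16 ≈ 212.1 µV.
Position in LSBs: (11.376006 − (0)) × 65536/13.9 = 53635.8222; rounding gives k = 53636.
V_code = V_min + k × range/2^16 = 0 + 53636 × 13.9/65536 = 11.376043701 V.
e = 11.376006 − (11.376043701) = −37.7 µV.

−37.7 µV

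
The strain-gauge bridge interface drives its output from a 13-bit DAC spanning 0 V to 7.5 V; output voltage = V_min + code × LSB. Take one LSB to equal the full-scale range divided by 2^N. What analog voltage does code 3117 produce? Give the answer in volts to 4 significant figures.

2.854 V

Span = 7.5 V. LSB = 7.5 V / 2^13.
Output = V_min + (3117/8192) × range = 0 + 0.380493 × 7.5 V
      = 0 + 2.85370 = 2.85370 V.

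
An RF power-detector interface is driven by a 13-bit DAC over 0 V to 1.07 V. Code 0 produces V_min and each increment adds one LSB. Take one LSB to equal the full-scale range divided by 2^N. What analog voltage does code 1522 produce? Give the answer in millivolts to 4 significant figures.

Full-scale range = 1.07 V. LSB = 1.07 V / 2^13.
V_out = 0 + 1522 × (1.07/8192) V
      = 0 V + 0.198796 V = 0.198796 V.

198.8 mV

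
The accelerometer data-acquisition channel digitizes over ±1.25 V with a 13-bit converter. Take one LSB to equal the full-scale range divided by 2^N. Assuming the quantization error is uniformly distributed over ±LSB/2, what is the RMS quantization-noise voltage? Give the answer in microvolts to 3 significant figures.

88.1 µV

Range = 1.25 − (-1.25) = 2.5 V.
LSB = 2.5 V / 2^13 = 305.18 µV.
For a uniform distribution on [−LSB/2, +LSB/2], V_rms = LSB/√12 = 305.18 µV/3.4641 = 88.1 µV.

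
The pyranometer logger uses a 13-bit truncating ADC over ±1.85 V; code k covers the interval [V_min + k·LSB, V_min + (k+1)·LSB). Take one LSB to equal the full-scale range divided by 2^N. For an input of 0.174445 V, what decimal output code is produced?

4482

The full-scale span is 1.85 − (-1.85) = 3.7 V. LSB = 3.7 V / 2^13 ≈ 451.7 µV.
V_in − V_min = 0.174445 − (-1.85) = 2.024445 V.
Divide by LSB: 2.024445 × 8192/3.7 = 4482.2307.
Truncating gives code 4482.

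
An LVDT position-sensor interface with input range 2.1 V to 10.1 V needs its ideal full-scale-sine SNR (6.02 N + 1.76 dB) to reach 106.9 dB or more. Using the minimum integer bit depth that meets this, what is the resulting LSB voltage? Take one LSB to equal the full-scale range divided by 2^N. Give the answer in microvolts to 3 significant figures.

30.5 µV

The full-scale span is 10.1 − (2.1) = 8 V.
Required N = ⌈(106.9 − 1.76)/6.02⌉ = ⌈17.465⌉ = 18.
LSB = 8 V / 2^18 = 30.5 µV.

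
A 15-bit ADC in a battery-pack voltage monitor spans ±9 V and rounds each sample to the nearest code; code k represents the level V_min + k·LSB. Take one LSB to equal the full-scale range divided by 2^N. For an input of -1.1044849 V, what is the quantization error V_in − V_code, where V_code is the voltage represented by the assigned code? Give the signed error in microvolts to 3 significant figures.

Range = 9 − (-9) = 18 V. LSB = 18 V / 2^15 ≈ 0.5493 mV.
(-1.1044849 − (-9)) / LSB = 7.8955151 × 32768/18 = 14373.3466. Nearest integer: k = 14373.
Reconstructed level: -9 + 14373 × 18/32768 V = -1.1046752930 V.
V_in − V_code = -1.1044849 − (-1.1046752930) = +190 µV.

+190 µV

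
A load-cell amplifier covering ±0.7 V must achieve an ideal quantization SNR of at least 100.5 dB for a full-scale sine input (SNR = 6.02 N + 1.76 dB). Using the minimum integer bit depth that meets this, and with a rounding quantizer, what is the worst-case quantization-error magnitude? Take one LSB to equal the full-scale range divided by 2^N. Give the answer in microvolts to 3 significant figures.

5.34 µV

Range = 0.7 − (-0.7) = 1.4 V.
Required N = ⌈(100.5 − 1.76)/6.02⌉ = ⌈16.402⌉ = 17.
LSB = 1.4 V ÷ 2^17 = 1.4/131072 V = 10.681 µV.
Max error for round-to-nearest is LSB/2 = 5.34 µV.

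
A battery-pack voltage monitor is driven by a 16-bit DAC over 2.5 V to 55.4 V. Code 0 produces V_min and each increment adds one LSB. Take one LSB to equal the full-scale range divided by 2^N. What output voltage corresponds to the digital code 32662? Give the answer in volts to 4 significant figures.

28.86 V

Full-scale range = 55.4 V − (2.5 V) = 52.9 V. LSB = 52.9 V / 2^16.
V_out = V_min + code × LSB = 2.5 V + 32662 × 52.9 V / 65536
      = 2.5 + 26.3644 = 28.8644 V.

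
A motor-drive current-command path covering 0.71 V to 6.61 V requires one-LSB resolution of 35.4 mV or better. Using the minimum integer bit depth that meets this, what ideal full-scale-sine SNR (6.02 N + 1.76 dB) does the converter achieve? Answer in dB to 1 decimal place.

49.9 dB

The full-scale span is 6.61 − (0.71) = 5.9 V.
Levels needed ≥ 5.9/35.4 mV = 166.7. 2^8 = 256 suffices, so N_min = 8.
SNR = 6.02 × 8 + 1.76 = 49.92 dB.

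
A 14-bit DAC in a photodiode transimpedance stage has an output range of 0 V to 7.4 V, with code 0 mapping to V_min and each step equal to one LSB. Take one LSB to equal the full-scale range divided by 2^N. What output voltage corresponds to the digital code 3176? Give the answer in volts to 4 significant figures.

Full-scale range = 7.4 V. LSB = 7.4 V / 2^14.
V_out = 0 + 3176 × (7.4/16384) V
      = 0 V + 1.43447 V = 1.43447 V.

1.434 V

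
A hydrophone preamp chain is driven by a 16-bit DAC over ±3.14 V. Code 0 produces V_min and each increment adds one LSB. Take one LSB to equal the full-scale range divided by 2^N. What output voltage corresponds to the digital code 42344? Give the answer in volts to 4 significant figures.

Range = 3.14 − (-3.14) = 6.28 V. LSB = 6.28 V / 2^16.
V_out = V_min + code × LSB = -3.14 V + 42344 × 6.28 V / 65536
      = -3.14 + 4.05762 = 0.917622 V.

0.9176 V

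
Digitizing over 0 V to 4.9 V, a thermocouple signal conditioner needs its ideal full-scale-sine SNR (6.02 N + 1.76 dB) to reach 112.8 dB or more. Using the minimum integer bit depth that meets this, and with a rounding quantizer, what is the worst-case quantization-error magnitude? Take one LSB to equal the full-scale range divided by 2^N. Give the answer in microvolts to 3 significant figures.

4.67 µV

V_FS = 4.9 V.
Solving 6.02 N ≥ 112.8 − 1.76: N ≥ 18.445. Round up → N = 19.
Step size = 4.9/524288 V = 9.3460 µV.
|e|_max = LSB/2 = 4.67 µV.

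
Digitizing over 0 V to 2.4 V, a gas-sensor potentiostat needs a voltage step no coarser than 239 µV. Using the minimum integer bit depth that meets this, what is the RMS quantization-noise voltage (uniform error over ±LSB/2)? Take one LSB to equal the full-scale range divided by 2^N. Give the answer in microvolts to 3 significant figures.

Range is 2.4 V.
2.4 V / 239 µV = 10040. Since 2^13 = 8192 and 2^14 = 16384, N = 14.
Step size = 2.4/16384 V = 146.48 µV.
RMS noise = LSB/√12 = 42.3 µV.

42.3 µV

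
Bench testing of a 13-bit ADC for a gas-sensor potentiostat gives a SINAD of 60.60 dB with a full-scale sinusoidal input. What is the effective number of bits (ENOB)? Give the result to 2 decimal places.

9.77 bits

Inverting SNR = 6.02 N + 1.76: N_eff = (60.60 − 1.76)/6.02 = 9.7741.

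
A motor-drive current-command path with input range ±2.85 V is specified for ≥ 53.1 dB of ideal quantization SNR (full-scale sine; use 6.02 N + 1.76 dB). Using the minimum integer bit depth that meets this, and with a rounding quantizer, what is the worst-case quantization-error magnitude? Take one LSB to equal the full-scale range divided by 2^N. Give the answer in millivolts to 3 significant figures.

The full-scale span is 2.85 − (-2.85) = 5.7 V.
Required N = ⌈(53.1 − 1.76)/6.02⌉ = ⌈8.528⌉ = 9.
LSB = 5.7 V ÷ 2^9 = 5.7/512 V = 11.133 mV.
Half an LSB is 5.57 mV.

5.57 mV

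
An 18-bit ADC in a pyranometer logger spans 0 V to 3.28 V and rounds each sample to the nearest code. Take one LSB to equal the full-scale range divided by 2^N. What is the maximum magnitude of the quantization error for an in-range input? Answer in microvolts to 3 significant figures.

6.26 µV

Full-scale range = 3.28 V.
One LSB is 3.28 V / 262144 = 12.512 µV.
|e|_max = LSB/2 = 6.26 µV.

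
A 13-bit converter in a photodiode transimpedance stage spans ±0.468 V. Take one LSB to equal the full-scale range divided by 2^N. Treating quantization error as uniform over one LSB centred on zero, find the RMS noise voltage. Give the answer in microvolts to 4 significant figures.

32.98 µV

The full-scale span is 0.468 − (-0.468) = 0.936 V.
LSB = 0.936 V ÷ 2^13 = 0.936/8192 V = 114.258 µV.
σ_q = LSB/√12 = 114.258 µV/3.4641 = 32.98 µV.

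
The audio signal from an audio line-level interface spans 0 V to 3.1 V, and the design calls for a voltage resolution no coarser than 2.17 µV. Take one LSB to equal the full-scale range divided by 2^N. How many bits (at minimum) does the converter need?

Span = 3.1 V.
Need 2^N ≥ 3.1 V / 2.17 µV = 1.429e6 → N_min = 21.

21 bits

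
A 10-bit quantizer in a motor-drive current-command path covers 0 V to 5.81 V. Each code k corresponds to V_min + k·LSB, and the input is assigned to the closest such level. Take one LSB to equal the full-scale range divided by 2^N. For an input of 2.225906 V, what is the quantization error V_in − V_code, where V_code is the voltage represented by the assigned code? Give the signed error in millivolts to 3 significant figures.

+1.77 mV

V_FS = 5.81 V. LSB = 5.81 V / 2^10 ≈ 5.674 mV.
Position in LSBs: (2.225906 − (0)) × 1024/5.81 = 392.3111; rounding gives k = 392.
Reconstructed level: 0 + 392 × 5.81/1024 V = 2.224140625 V.
V_in − V_code = 2.225906 − (2.224140625) = +1.77 mV.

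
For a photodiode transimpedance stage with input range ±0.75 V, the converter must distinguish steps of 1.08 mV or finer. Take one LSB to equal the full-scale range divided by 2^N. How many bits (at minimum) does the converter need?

Span: 0.75 V − (-0.75 V) = 1.5 V.
Need 2^N ≥ 1.5 V / 1.08 mV = 1389 → N_min = 11.

11 bits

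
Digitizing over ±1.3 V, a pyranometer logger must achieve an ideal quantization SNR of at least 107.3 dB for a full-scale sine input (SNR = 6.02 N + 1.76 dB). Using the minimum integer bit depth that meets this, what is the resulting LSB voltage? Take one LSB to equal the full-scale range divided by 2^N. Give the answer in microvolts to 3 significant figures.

9.92 µV

The full-scale span is 1.3 − (-1.3) = 2.6 V.
Required N = ⌈(107.3 − 1.76)/6.02⌉ = ⌈17.532⌉ = 18.
Step size = 2.6/262144 V = 9.92 µV.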